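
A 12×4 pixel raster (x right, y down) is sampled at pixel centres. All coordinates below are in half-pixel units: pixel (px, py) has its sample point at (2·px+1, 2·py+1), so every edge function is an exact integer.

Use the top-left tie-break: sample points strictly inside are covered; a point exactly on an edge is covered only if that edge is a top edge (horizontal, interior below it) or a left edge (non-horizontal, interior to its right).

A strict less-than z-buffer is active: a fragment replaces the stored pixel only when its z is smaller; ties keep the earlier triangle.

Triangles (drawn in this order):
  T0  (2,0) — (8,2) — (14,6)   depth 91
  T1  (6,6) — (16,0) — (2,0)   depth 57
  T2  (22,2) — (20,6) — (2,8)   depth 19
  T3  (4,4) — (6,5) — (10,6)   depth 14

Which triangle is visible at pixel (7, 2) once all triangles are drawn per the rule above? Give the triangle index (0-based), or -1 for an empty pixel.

T0:
  2·area = 12
  edge (2, 0)→(8, 2): d=(6,2) right/bottom  bias=-1
  edge (8, 2)→(14, 6): d=(6,4) right/bottom  bias=-1
  edge (14, 6)→(2, 0): d=(-12,-6) top-left  bias=+0
    (2,0)@(5, 1): e=[0,6,6] → ·  [on edge]
    (4,1)@(9, 3): e=[4,2,6] → #
    (5,1)@(11, 3): e=[0,-6,18] → ·  [on edge]
    (4,2)@(9, 5): e=[16,14,-18] → ·
    (8,2)@(17, 5): e=[0,-18,30] → ·  [on edge]
    (11,3)@(23, 7): e=[0,-30,42] → ·  [on edge]
  covered (1 px):
    · · · · · · · · · · · ·
    · · · · # · · · · · · ·
    · · · · · · · · · · · ·
    · · · · · · · · · · · ·
T1:
  2·area = 84  (B↔C swapped to make it positive)
  edge (6, 6)→(2, 0): d=(-4,-6) top-left  bias=+0
  edge (2, 0)→(16, 0): d=(14,0) top-left  bias=+0
  edge (16, 0)→(6, 6): d=(-10,6) right/bottom  bias=-1
    (1,0)@(3, 1): e=[2,14,68] → #
    (2,0)@(5, 1): e=[14,14,56] → #
    (3,0)@(7, 1): e=[26,14,44] → #
    (4,0)@(9, 1): e=[38,14,32] → #
    (5,0)@(11, 1): e=[50,14,20] → #
    (6,0)@(13, 1): e=[62,14,8] → #
    (7,0)@(15, 1): e=[74,14,-4] → ·
    (1,1)@(3, 3): e=[-6,42,48] → ·
    (2,1)@(5, 3): e=[6,42,36] → #
    (5,1)@(11, 3): e=[42,42,0] → ·  [on edge]
    (6,1)@(13, 3): e=[54,42,-12] → ·
    (2,2)@(5, 5): e=[-2,70,16] → ·
  covered (10 px):
    · # # # # # # · · · · ·
    · · # # # · · · · · · ·
    · · · # · · · · · · · ·
    · · · · · · · · · · · ·
T2:
  2·area = 68
  edge (22, 2)→(20, 6): d=(-2,4) right/bottom  bias=-1
  edge (20, 6)→(2, 8): d=(-18,2) right/bottom  bias=-1
  edge (2, 8)→(22, 2): d=(20,-6) top-left  bias=+0
    (9,1)@(19, 3): e=[10,56,2] → #
    (10,1)@(21, 3): e=[2,52,14] → #
    (11,1)@(23, 3): e=[-6,48,26] → ·
    (6,2)@(13, 5): e=[30,32,6] → #
    (7,2)@(15, 5): e=[22,28,18] → #
    (8,2)@(17, 5): e=[14,24,30] → #
    (10,2)@(21, 5): e=[-2,16,54] → ·
    (3,3)@(7, 7): e=[50,8,10] → #
    (4,3)@(9, 7): e=[42,4,22] → #
    (5,3)@(11, 7): e=[34,0,34] → ·  [on edge]
    (6,3)@(13, 7): e=[26,-4,46] → ·
    (7,3)@(15, 7): e=[18,-8,58] → ·
  covered (8 px):
    · · · · · · · · · · · ·
    · · · · · · · · · # # ·
    · · · · · · # # # # · ·
    · · · # # · · · · · · ·
T3:
  2·area = 2  (B↔C swapped to make it positive)
  edge (4, 4)→(10, 6): d=(6,2) right/bottom  bias=-1
  edge (10, 6)→(6, 5): d=(-4,-1) top-left  bias=+0
  edge (6, 5)→(4, 4): d=(-2,-1) top-left  bias=+0
    (0,1)@(1, 3): e=[0,3,-1] → ·  [on edge]
    (3,2)@(7, 5): e=[0,1,1] → ·  [on edge]
    (6,3)@(13, 7): e=[0,-1,3] → ·  [on edge]
  covered (0 px):
    · · · · · · · · · · · ·
    · · · · · · · · · · · ·
    · · · · · · · · · · · ·
    · · · · · · · · · · · ·

Z-buffer (winner per pixel, '.' = empty):
  . 1 1 1 1 1 1 . . . . .
  . . 1 1 1 . . . . 2 2 .
  . . . 1 . . 2 2 2 2 . .
  . . . 2 2 . . . . . . .

Answer: 2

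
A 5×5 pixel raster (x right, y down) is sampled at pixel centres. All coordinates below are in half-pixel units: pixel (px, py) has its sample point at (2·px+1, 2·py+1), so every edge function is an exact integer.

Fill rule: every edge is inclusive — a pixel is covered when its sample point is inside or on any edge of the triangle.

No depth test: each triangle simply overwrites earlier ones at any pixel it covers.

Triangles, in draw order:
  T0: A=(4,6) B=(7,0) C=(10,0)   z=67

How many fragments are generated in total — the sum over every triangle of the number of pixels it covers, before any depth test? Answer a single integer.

T0:
  2·area = 18
  edge (4, 6)→(7, 0): d=(3,-6) inclusive
  edge (7, 0)→(10, 0): d=(3,0) inclusive
  edge (10, 0)→(4, 6): d=(-6,6) inclusive
    (3,0)@(7, 1): e=[3,3,12] → █
    (4,0)@(9, 1): e=[15,3,0] → █  [on edge]
    (3,1)@(7, 3): e=[9,9,0] → █  [on edge]
    (4,1)@(9, 3): e=[21,9,-12] → ·
    (2,2)@(5, 5): e=[3,15,0] → █  [on edge]
    (3,2)@(7, 5): e=[15,15,-12] → ·
    (1,3)@(3, 7): e=[-3,21,0] → ·  [on edge]
    (2,3)@(5, 7): e=[9,21,-12] → ·
    (0,4)@(1, 9): e=[-9,27,0] → ·  [on edge]
  covered (4 px):
    · · · █ █
    · · · █ ·
    · · █ · ·
    · · · · ·
    · · · · ·

Answer: 4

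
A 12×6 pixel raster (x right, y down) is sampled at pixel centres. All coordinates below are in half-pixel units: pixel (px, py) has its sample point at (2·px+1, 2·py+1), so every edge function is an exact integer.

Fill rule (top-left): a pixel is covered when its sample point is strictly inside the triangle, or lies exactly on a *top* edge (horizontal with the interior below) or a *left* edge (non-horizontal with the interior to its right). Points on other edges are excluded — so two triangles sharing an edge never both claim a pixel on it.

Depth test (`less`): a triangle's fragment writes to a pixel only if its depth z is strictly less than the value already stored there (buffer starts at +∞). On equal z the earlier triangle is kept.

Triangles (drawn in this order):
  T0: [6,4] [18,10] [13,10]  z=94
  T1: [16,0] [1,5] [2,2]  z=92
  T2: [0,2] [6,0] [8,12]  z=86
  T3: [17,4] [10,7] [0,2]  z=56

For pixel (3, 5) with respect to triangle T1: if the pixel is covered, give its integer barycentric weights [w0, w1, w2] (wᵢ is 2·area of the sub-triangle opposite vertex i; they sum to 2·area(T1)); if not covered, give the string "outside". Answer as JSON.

T0:
  2·area = 30
  edge (6, 4)→(18, 10): d=(12,6) right/bottom  bias=-1
  edge (18, 10)→(13, 10): d=(-5,0) right/bottom  bias=-1
  edge (13, 10)→(6, 4): d=(-7,-6) top-left  bias=+0
    (5,3)@(11, 7): e=[6,15,9] → X
    (6,3)@(13, 7): e=[-6,15,21] → .
    (5,4)@(11, 9): e=[30,5,-5] → .
    (6,4)@(13, 9): e=[18,5,7] → X
    (7,4)@(15, 9): e=[6,5,19] → X
    (8,4)@(17, 9): e=[-6,5,31] → .
    (6,5)@(13, 11): e=[42,-5,-7] → .
    (7,5)@(15, 11): e=[30,-5,5] → .
  covered (3 px):
    . . . . . . . . . . . .
    . . . . . . . . . . . .
    . . . . . . . . . . . .
    . . . . . X . . . . . .
    . . . . . . X X . . . .
    . . . . . . . . . . . .
T1:
  2·area = 40
  edge (16, 0)→(1, 5): d=(-15,5) right/bottom  bias=-1
  edge (1, 5)→(2, 2): d=(1,-3) top-left  bias=+0
  edge (2, 2)→(16, 0): d=(14,-2) top-left  bias=+0
    (4,0)@(9, 1): e=[20,20,0] → X  [on edge]
    (5,0)@(11, 1): e=[10,26,4] → X
    (6,0)@(13, 1): e=[0,32,8] → .  [on edge]
    (1,1)@(3, 3): e=[20,4,16] → X
    (2,1)@(5, 3): e=[10,10,20] → X
    (3,1)@(7, 3): e=[0,16,24] → .  [on edge]
    (4,1)@(9, 3): e=[-10,22,28] → .
    (5,1)@(11, 3): e=[-20,28,32] → .
    (0,2)@(1, 5): e=[0,0,40] → .  [on edge]
    (1,2)@(3, 5): e=[-10,6,44] → .
    (2,2)@(5, 5): e=[-20,12,48] → .
  covered (4 px):
    . . . . X X . . . . . .
    . X X . . . . . . . . .
    . . . . . . . . . . . .
    . . . . . . . . . . . .
    . . . . . . . . . . . .
    . . . . . . . . . . . .
T2:
  2·area = 76
  edge (0, 2)→(6, 0): d=(6,-2) top-left  bias=+0
  edge (6, 0)→(8, 12): d=(2,12) right/bottom  bias=-1
  edge (8, 12)→(0, 2): d=(-8,-10) top-left  bias=+0
    (1,0)@(3, 1): e=[0,38,38] → X  [on edge]
    (2,0)@(5, 1): e=[4,14,58] → X
    (3,0)@(7, 1): e=[8,-10,78] → .
    (0,1)@(1, 3): e=[8,66,2] → X
    (3,1)@(7, 3): e=[20,-6,62] → .
    (0,2)@(1, 5): e=[20,70,-14] → .
    (1,2)@(3, 5): e=[24,46,6] → X
    (3,2)@(7, 5): e=[32,-2,46] → .
    (1,3)@(3, 7): e=[36,50,-10] → .
    (2,3)@(5, 7): e=[40,26,10] → X
    (3,3)@(7, 7): e=[44,2,30] → X
    (4,3)@(9, 7): e=[48,-22,50] → .
  covered (10 px):
    . X X . . . . . . . . .
    X X X . . . . . . . . .
    . X X . . . . . . . . .
    . . X X . . . . . . . .
    . . . X . . . . . . . .
    . . . . . . . . . . . .
T3:
  2·area = 65
  edge (17, 4)→(10, 7): d=(-7,3) right/bottom  bias=-1
  edge (10, 7)→(0, 2): d=(-10,-5) top-left  bias=+0
  edge (0, 2)→(17, 4): d=(17,2) right/bottom  bias=-1
    (1,1)@(3, 3): e=[49,5,11] → X
    (2,1)@(5, 3): e=[43,15,7] → X
    (3,1)@(7, 3): e=[37,25,3] → X
    (4,1)@(9, 3): e=[31,35,-1] → .
    (1,2)@(3, 5): e=[35,-15,45] → .
    (2,2)@(5, 5): e=[29,-5,41] → .
    (3,2)@(7, 5): e=[23,5,37] → X
    (4,2)@(9, 5): e=[17,15,33] → X
    (5,2)@(11, 5): e=[11,25,29] → X
    (6,2)@(13, 5): e=[5,35,25] → X
    (7,2)@(15, 5): e=[-1,45,21] → .
    (3,3)@(7, 7): e=[9,-15,71] → .
  covered (7 px):
    . . . . . . . . . . . .
    . X X X . . . . . . . .
    . . . X X X X . . . . .
    . . . . . . . . . . . .
    . . . . . . . . . . . .
    . . . . . . . . . . . .

Final: "outside"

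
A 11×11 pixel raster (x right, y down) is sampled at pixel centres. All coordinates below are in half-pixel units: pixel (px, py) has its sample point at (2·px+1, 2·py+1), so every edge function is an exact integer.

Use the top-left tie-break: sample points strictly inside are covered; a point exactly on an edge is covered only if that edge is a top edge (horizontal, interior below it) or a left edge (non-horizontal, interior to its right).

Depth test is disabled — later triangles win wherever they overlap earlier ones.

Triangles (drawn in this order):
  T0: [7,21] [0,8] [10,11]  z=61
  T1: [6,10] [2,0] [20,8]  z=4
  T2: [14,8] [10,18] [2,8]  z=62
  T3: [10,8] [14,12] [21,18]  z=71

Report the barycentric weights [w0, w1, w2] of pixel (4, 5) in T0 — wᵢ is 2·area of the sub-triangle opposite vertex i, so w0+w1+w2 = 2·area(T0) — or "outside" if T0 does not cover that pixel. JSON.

T0:
  2·area = 109
  edge (7, 21)→(0, 8): d=(-7,-13) top-left  bias=+0
  edge (0, 8)→(10, 11): d=(10,3) right/bottom  bias=-1
  edge (10, 11)→(7, 21): d=(-3,10) right/bottom  bias=-1
    (6,0)@(13, 1): e=[218,-109,0] → .  [on edge]
    (0,4)@(1, 9): e=[6,7,96] → X
    (1,4)@(3, 9): e=[32,1,76] → X
    (2,4)@(5, 9): e=[58,-5,56] → .
    (0,5)@(1, 11): e=[-8,27,90] → .
    (1,5)@(3, 11): e=[18,21,70] → X
    (2,5)@(5, 11): e=[44,15,50] → X
    (3,5)@(7, 11): e=[70,9,30] → X
    (4,5)@(9, 11): e=[96,3,10] → X
    (5,5)@(11, 11): e=[122,-3,-10] → .
    (1,6)@(3, 13): e=[4,41,64] → X
    (5,6)@(11, 13): e=[108,17,-16] → .
    (3,10)@(7, 21): e=[0,109,0] → .  [on edge]
  covered (15 px):
    . . . . . . . . . . .
    . . . . . . . . . . .
    . . . . . . . . . . .
    . . . . . . . . . . .
    X X . . . . . . . . .
    . X X X X . . . . . .
    . X X X X . . . . . .
    . . X X . . . . . . .
    . . X X . . . . . . .
    . . . X . . . . . . .
    . . . . . . . . . . .
T1:
  2·area = 148
  edge (6, 10)→(2, 0): d=(-4,-10) top-left  bias=+0
  edge (2, 0)→(20, 8): d=(18,8) right/bottom  bias=-1
  edge (20, 8)→(6, 10): d=(-14,2) right/bottom  bias=-1
    (1,0)@(3, 1): e=[6,10,132] → X
    (2,0)@(5, 1): e=[26,-6,128] → .
    (1,1)@(3, 3): e=[-2,46,104] → .
    (2,1)@(5, 3): e=[18,30,100] → X
    (3,1)@(7, 3): e=[38,14,96] → X
    (4,1)@(9, 3): e=[58,-2,92] → .
    (2,2)@(5, 5): e=[10,66,72] → X
    (4,2)@(9, 5): e=[50,34,64] → X
    (5,2)@(11, 5): e=[70,18,60] → X
    (6,2)@(13, 5): e=[90,2,56] → X
    (7,2)@(15, 5): e=[110,-14,52] → .
    (2,3)@(5, 7): e=[2,102,44] → X
    (6,4)@(13, 9): e=[74,74,0] → .  [on edge]
  covered (18 px):
    . X . . . . . . . . .
    . . X X . . . . . . .
    . . X X X X X . . . .
    . . X X X X X X X . .
    . . . X X X . . . . .
    . . . . . . . . . . .
    . . . . . . . . . . .
    . . . . . . . . . . .
    . . . . . . . . . . .
    . . . . . . . . . . .
    . . . . . . . . . . .
T2:
  2·area = 120
  edge (14, 8)→(10, 18): d=(-4,10) right/bottom  bias=-1
  edge (10, 18)→(2, 8): d=(-8,-10) top-left  bias=+0
  edge (2, 8)→(14, 8): d=(12,0) top-left  bias=+0
    (1,4)@(3, 9): e=[106,2,12] → X
    (2,4)@(5, 9): e=[86,22,12] → X
    (3,4)@(7, 9): e=[66,42,12] → X
    (4,4)@(9, 9): e=[46,62,12] → X
    (5,4)@(11, 9): e=[26,82,12] → X
    (6,4)@(13, 9): e=[6,102,12] → X
    (7,4)@(15, 9): e=[-14,122,12] → .
    (1,5)@(3, 11): e=[98,-14,36] → .
    (2,5)@(5, 11): e=[78,6,36] → X
    (6,5)@(13, 11): e=[-2,86,36] → .
    (2,6)@(5, 13): e=[70,-10,60] → .
    (3,6)@(7, 13): e=[50,10,60] → X
  covered (15 px):
    . . . . . . . . . . .
    . . . . . . . . . . .
    . . . . . . . . . . .
    . . . . . . . . . . .
    . X X X X X X . . . .
    . . X X X X . . . . .
    . . . X X X . . . . .
    . . . . X X . . . . .
    . . . . . . . . . . .
    . . . . . . . . . . .
    . . . . . . . . . . .
T3:
  2·area = 4  (B↔C swapped to make it positive)
  edge (10, 8)→(21, 18): d=(11,10) right/bottom  bias=-1
  edge (21, 18)→(14, 12): d=(-7,-6) top-left  bias=+0
  edge (14, 12)→(10, 8): d=(-4,-4) top-left  bias=+0
    (1,0)@(3, 1): e=[-7,11,0] → .  [on edge]
    (2,1)@(5, 3): e=[-5,9,0] → .  [on edge]
    (3,2)@(7, 5): e=[-3,7,0] → .  [on edge]
    (4,3)@(9, 7): e=[-1,5,0] → .  [on edge]
    (5,4)@(11, 9): e=[1,3,0] → X  [on edge]
    (6,4)@(13, 9): e=[-19,15,8] → .
    (5,5)@(11, 11): e=[23,-11,-8] → .
    (6,5)@(13, 11): e=[3,1,0] → X  [on edge]
    (7,5)@(15, 11): e=[-17,13,8] → .
    (6,6)@(13, 13): e=[25,-13,-8] → .
    (7,6)@(15, 13): e=[5,-1,0] → .  [on edge]
    (8,7)@(17, 15): e=[7,-3,0] → .  [on edge]
    (9,8)@(19, 17): e=[9,-5,0] → .  [on edge]
    (10,9)@(21, 19): e=[11,-7,0] → .  [on edge]
  covered (2 px):
    . . . . . . . . . . .
    . . . . . . . . . . .
    . . . . . . . . . . .
    . . . . . . . . . . .
    . . . . . X . . . . .
    . . . . . . X . . . .
    . . . . . . . . . . .
    . . . . . . . . . . .
    . . . . . . . . . . .
    . . . . . . . . . . .
    . . . . . . . . . . .

Result: [3,10,96]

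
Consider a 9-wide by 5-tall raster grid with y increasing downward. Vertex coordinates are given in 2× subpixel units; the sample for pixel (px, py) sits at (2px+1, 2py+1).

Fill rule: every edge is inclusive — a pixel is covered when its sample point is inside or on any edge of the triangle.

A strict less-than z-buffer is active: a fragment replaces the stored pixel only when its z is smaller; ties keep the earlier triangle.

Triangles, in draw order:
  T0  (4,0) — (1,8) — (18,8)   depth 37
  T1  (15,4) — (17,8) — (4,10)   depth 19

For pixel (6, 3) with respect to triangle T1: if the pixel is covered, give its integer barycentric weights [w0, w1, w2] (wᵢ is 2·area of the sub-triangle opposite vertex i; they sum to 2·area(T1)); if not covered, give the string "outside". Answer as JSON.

T0:
  2·area = 136  (B↔C swapped to make it positive)
  edge (4, 0)→(18, 8): d=(14,8) inclusive
  edge (18, 8)→(1, 8): d=(-17,0) inclusive
  edge (1, 8)→(4, 0): d=(3,-8) inclusive
    (2,0)@(5, 1): e=[6,119,11] → #
    (3,0)@(7, 1): e=[-10,119,27] → ·
    (1,1)@(3, 3): e=[50,85,1] → #
    (3,1)@(7, 3): e=[18,85,33] → #
    (4,1)@(9, 3): e=[2,85,49] → #
    (5,1)@(11, 3): e=[-14,85,65] → ·
    (1,2)@(3, 5): e=[78,51,7] → #
    (5,2)@(11, 5): e=[14,51,71] → #
    (6,2)@(13, 5): e=[-2,51,87] → ·
    (1,3)@(3, 7): e=[106,17,13] → #
    (6,3)@(13, 7): e=[26,17,93] → #
    (7,3)@(15, 7): e=[10,17,109] → #
  covered (17 px):
    · · # · · · · · ·
    · # # # # · · · ·
    · # # # # # · · ·
    · # # # # # # # ·
    · · · · · · · · ·
T1:
  2·area = 56
  edge (15, 4)→(17, 8): d=(2,4) inclusive
  edge (17, 8)→(4, 10): d=(-13,2) inclusive
  edge (4, 10)→(15, 4): d=(11,-6) inclusive
    (7,2)@(15, 5): e=[2,43,11] → #
    (8,2)@(17, 5): e=[-6,39,23] → ·
    (5,3)@(11, 7): e=[22,25,9] → #
    (6,3)@(13, 7): e=[14,21,21] → #
    (8,3)@(17, 7): e=[-2,13,45] → ·
    (3,4)@(7, 9): e=[42,7,7] → #
    (4,4)@(9, 9): e=[34,3,19] → #
    (5,4)@(11, 9): e=[26,-1,31] → ·
    (6,4)@(13, 9): e=[18,-5,43] → ·
    (7,4)@(15, 9): e=[10,-9,55] → ·
  covered (6 px):
    · · · · · · · · ·
    · · · · · · · · ·
    · · · · · · · # ·
    · · · · · # # # ·
    · · · # # · · · ·

Answer: [21,21,14]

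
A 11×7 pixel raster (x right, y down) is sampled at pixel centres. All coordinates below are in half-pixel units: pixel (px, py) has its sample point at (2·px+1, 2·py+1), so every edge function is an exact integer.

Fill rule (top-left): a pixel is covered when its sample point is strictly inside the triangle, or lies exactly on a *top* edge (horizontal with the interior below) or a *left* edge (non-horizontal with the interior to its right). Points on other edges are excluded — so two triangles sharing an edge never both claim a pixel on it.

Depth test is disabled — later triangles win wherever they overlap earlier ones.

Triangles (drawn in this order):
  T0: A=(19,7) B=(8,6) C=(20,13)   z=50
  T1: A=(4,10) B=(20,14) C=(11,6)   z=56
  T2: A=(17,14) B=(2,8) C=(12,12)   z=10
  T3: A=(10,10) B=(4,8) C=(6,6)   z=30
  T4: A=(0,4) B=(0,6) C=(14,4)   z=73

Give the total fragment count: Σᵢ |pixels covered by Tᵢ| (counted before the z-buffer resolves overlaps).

T0:
  2·area = 65  (B↔C swapped to make it positive)
  edge (19, 7)→(20, 13): d=(1,6) right/bottom  bias=-1
  edge (20, 13)→(8, 6): d=(-12,-7) top-left  bias=+0
  edge (8, 6)→(19, 7): d=(11,1) right/bottom  bias=-1
    (5,3)@(11, 7): e=[48,9,8] → X
    (6,3)@(13, 7): e=[36,23,6] → X
    (7,3)@(15, 7): e=[24,37,4] → X
    (8,3)@(17, 7): e=[12,51,2] → X
    (9,3)@(19, 7): e=[0,65,0] → .  [on edge]
    (5,4)@(11, 9): e=[50,-15,30] → .
    (6,4)@(13, 9): e=[38,-1,28] → .
    (7,4)@(15, 9): e=[26,13,26] → X
    (9,4)@(19, 9): e=[2,41,22] → X
    (10,4)@(21, 9): e=[-10,55,20] → .
    (7,5)@(15, 11): e=[28,-11,48] → .
    (8,5)@(17, 11): e=[16,3,46] → X
  covered (9 px):
    . . . . . . . . . . .
    . . . . . . . . . . .
    . . . . . . . . . . .
    . . . . . X X X X . .
    . . . . . . . X X X .
    . . . . . . . . X X .
    . . . . . . . . . . .
T1:
  2·area = 92  (B↔C swapped to make it positive)
  edge (4, 10)→(11, 6): d=(7,-4) top-left  bias=+0
  edge (11, 6)→(20, 14): d=(9,8) right/bottom  bias=-1
  edge (20, 14)→(4, 10): d=(-16,-4) top-left  bias=+0
    (5,3)@(11, 7): e=[7,9,76] → X
    (6,3)@(13, 7): e=[15,-7,84] → .
    (3,4)@(7, 9): e=[5,59,28] → X
    (4,4)@(9, 9): e=[13,43,36] → X
    (6,4)@(13, 9): e=[29,11,52] → X
    (7,4)@(15, 9): e=[37,-5,60] → .
    (3,5)@(7, 11): e=[19,77,-4] → .
    (4,5)@(9, 11): e=[27,61,4] → X
    (7,5)@(15, 11): e=[51,13,28] → X
    (8,5)@(17, 11): e=[59,-3,36] → .
    (4,6)@(9, 13): e=[41,79,-28] → .
    (5,6)@(11, 13): e=[49,63,-20] → .
  covered (10 px):
    . . . . . . . . . . .
    . . . . . . . . . . .
    . . . . . . . . . . .
    . . . . . X . . . . .
    . . . X X X X . . . .
    . . . . X X X X . . .
    . . . . . . . . X . .
T2:
  degenerate (2·area = 0) — covers nothing
T3:
  2·area = 16
  edge (10, 10)→(4, 8): d=(-6,-2) top-left  bias=+0
  edge (4, 8)→(6, 6): d=(2,-2) top-left  bias=+0
  edge (6, 6)→(10, 10): d=(4,4) right/bottom  bias=-1
    (0,0)@(1, 1): e=[36,-20,0] → .  [on edge]
    (5,0)@(11, 1): e=[56,0,-40] → .  [on edge]
    (1,1)@(3, 3): e=[28,-12,0] → .  [on edge]
    (4,1)@(9, 3): e=[40,0,-24] → .  [on edge]
    (2,2)@(5, 5): e=[20,-4,0] → .  [on edge]
    (3,2)@(7, 5): e=[24,0,-8] → .  [on edge]
    (0,3)@(1, 7): e=[0,-8,24] → .  [on edge]
    (2,3)@(5, 7): e=[8,0,8] → X  [on edge]
    (3,3)@(7, 7): e=[12,4,0] → .  [on edge]
    (1,4)@(3, 9): e=[-8,0,24] → .  [on edge]
    (2,4)@(5, 9): e=[-4,4,16] → .
    (3,4)@(7, 9): e=[0,8,8] → X  [on edge]
    (4,4)@(9, 9): e=[4,12,0] → .  [on edge]
    (0,5)@(1, 11): e=[-24,0,40] → .  [on edge]
    (5,5)@(11, 11): e=[-4,20,0] → .  [on edge]
    (6,5)@(13, 11): e=[0,24,-8] → .  [on edge]
    (6,6)@(13, 13): e=[-12,28,0] → .  [on edge]
    (9,6)@(19, 13): e=[0,40,-24] → .  [on edge]
  covered (2 px):
    . . . . . . . . . . .
    . . . . . . . . . . .
    . . . . . . . . . . .
    . . X . . . . . . . .
    . . . X . . . . . . .
    . . . . . . . . . . .
    . . . . . . . . . . .
T4:
  2·area = 28  (B↔C swapped to make it positive)
  edge (0, 4)→(14, 4): d=(14,0) top-left  bias=+0
  edge (14, 4)→(0, 6): d=(-14,2) right/bottom  bias=-1
  edge (0, 6)→(0, 4): d=(0,-2) top-left  bias=+0
    (10,1)@(21, 3): e=[-14,0,42] → .  [on edge]
    (0,2)@(1, 5): e=[14,12,2] → X
    (1,2)@(3, 5): e=[14,8,6] → X
    (2,2)@(5, 5): e=[14,4,10] → X
    (3,2)@(7, 5): e=[14,0,14] → .  [on edge]
    (0,3)@(1, 7): e=[42,-16,2] → .
    (1,3)@(3, 7): e=[42,-20,6] → .
    (2,3)@(5, 7): e=[42,-24,10] → .
  covered (3 px):
    . . . . . . . . . . .
    . . . . . . . . . . .
    X X X . . . . . . . .
    . . . . . . . . . . .
    . . . . . . . . . . .
    . . . . . . . . . . .
    . . . . . . . . . . .

Answer: 24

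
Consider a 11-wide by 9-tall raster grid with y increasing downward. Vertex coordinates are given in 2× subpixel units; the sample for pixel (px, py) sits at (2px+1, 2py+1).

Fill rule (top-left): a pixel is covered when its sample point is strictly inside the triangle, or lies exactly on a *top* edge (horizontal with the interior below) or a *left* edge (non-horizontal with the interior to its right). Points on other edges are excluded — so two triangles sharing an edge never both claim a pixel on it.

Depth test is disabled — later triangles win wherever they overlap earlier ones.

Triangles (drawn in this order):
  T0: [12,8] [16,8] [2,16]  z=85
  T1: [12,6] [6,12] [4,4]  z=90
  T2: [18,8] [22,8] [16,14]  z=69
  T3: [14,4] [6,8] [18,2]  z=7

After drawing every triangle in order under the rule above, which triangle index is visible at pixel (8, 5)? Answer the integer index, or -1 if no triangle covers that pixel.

T0:
  2·area = 32
  edge (12, 8)→(16, 8): d=(4,0) top-left  bias=+0
  edge (16, 8)→(2, 16): d=(-14,8) right/bottom  bias=-1
  edge (2, 16)→(12, 8): d=(10,-8) top-left  bias=+0
    (5,4)@(11, 9): e=[4,26,2] → #
    (6,4)@(13, 9): e=[4,10,18] → #
    (7,4)@(15, 9): e=[4,-6,34] → ·
    (4,5)@(9, 11): e=[12,14,6] → #
    (5,5)@(11, 11): e=[12,-2,22] → ·
    (6,5)@(13, 11): e=[12,-18,38] → ·
    (3,6)@(7, 13): e=[20,2,10] → #
    (4,6)@(9, 13): e=[20,-14,26] → ·
    (3,7)@(7, 15): e=[28,-26,30] → ·
  covered (4 px):
    · · · · · · · · · · ·
    · · · · · · · · · · ·
    · · · · · · · · · · ·
    · · · · · · · · · · ·
    · · · · · # # · · · ·
    · · · · # · · · · · ·
    · · · # · · · · · · ·
    · · · · · · · · · · ·
    · · · · · · · · · · ·
T1:
  2·area = 60
  edge (12, 6)→(6, 12): d=(-6,6) right/bottom  bias=-1
  edge (6, 12)→(4, 4): d=(-2,-8) top-left  bias=+0
  edge (4, 4)→(12, 6): d=(8,2) right/bottom  bias=-1
    (8,0)@(17, 1): e=[0,110,-50] → ·  [on edge]
    (7,1)@(15, 3): e=[0,90,-30] → ·  [on edge]
    (2,2)@(5, 5): e=[48,6,6] → #
    (3,2)@(7, 5): e=[36,22,2] → #
    (4,2)@(9, 5): e=[24,38,-2] → ·
    (6,2)@(13, 5): e=[0,70,-10] → ·  [on edge]
    (2,3)@(5, 7): e=[36,2,22] → #
    (4,3)@(9, 7): e=[12,34,14] → #
    (5,3)@(11, 7): e=[0,50,10] → ·  [on edge]
    (2,4)@(5, 9): e=[24,-2,38] → ·
    (3,4)@(7, 9): e=[12,14,34] → #
    (4,4)@(9, 9): e=[0,30,30] → ·  [on edge]
    (3,5)@(7, 11): e=[0,10,50] → ·  [on edge]
    (2,6)@(5, 13): e=[0,-10,70] → ·  [on edge]
    (1,7)@(3, 15): e=[0,-30,90] → ·  [on edge]
    (0,8)@(1, 17): e=[0,-50,110] → ·  [on edge]
  covered (6 px):
    · · · · · · · · · · ·
    · · · · · · · · · · ·
    · · # # · · · · · · ·
    · · # # # · · · · · ·
    · · · # · · · · · · ·
    · · · · · · · · · · ·
    · · · · · · · · · · ·
    · · · · · · · · · · ·
    · · · · · · · · · · ·
T2:
  2·area = 24
  edge (18, 8)→(22, 8): d=(4,0) top-left  bias=+0
  edge (22, 8)→(16, 14): d=(-6,6) right/bottom  bias=-1
  edge (16, 14)→(18, 8): d=(2,-6) top-left  bias=+0
    (9,2)@(19, 5): e=[-12,36,0] → ·  [on edge]
    (9,4)@(19, 9): e=[4,12,8] → #
    (10,4)@(21, 9): e=[4,0,20] → ·  [on edge]
    (8,5)@(17, 11): e=[12,12,0] → #  [on edge]
    (9,5)@(19, 11): e=[12,0,12] → ·  [on edge]
    (8,6)@(17, 13): e=[20,0,4] → ·  [on edge]
    (7,7)@(15, 15): e=[28,0,-4] → ·  [on edge]
    (6,8)@(13, 17): e=[36,0,-12] → ·  [on edge]
    (7,8)@(15, 17): e=[36,-12,0] → ·  [on edge]
  covered (2 px):
    · · · · · · · · · · ·
    · · · · · · · · · · ·
    · · · · · · · · · · ·
    · · · · · · · · · · ·
    · · · · · · · · · # ·
    · · · · · · · · # · ·
    · · · · · · · · · · ·
    · · · · · · · · · · ·
    · · · · · · · · · · ·
T3:
  degenerate (2·area = 0) — covers nothing

Z-buffer (winner per pixel, '.' = empty):
  . . . . . . . . . . .
  . . . . . . . . . . .
  . . 1 1 . . . . . . .
  . . 1 1 1 . . . . . .
  . . . 1 . 0 0 . . 2 .
  . . . . 0 . . . 2 . .
  . . . 0 . . . . . . .
  . . . . . . . . . . .
  . . . . . . . . . . .

Final: 2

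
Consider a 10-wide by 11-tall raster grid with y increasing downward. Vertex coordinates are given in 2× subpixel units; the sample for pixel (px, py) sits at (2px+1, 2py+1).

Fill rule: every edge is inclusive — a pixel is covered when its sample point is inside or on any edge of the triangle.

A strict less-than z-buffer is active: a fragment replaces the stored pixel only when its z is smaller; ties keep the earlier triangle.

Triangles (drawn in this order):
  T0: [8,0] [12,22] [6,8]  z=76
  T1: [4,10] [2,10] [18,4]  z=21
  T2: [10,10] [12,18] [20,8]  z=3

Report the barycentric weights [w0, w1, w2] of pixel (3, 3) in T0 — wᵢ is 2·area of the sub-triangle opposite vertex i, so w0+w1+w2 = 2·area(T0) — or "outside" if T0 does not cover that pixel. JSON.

T0:
  2·area = 76
  edge (8, 0)→(12, 22): d=(4,22) inclusive
  edge (12, 22)→(6, 8): d=(-6,-14) inclusive
  edge (6, 8)→(8, 0): d=(2,-8) inclusive
    (1,0)@(3, 1): e=[114,0,-38] → ·  [on edge]
    (3,2)@(7, 5): e=[42,32,2] → #
    (4,2)@(9, 5): e=[-2,60,18] → ·
    (3,3)@(7, 7): e=[50,20,6] → #
    (4,3)@(9, 7): e=[6,48,22] → #
    (5,3)@(11, 7): e=[-38,76,38] → ·
    (3,4)@(7, 9): e=[58,8,10] → #
    (5,4)@(11, 9): e=[-30,64,42] → ·
    (3,5)@(7, 11): e=[66,-4,14] → ·
    (4,5)@(9, 11): e=[22,24,30] → #
    (5,5)@(11, 11): e=[-22,52,46] → ·
    (4,6)@(9, 13): e=[30,12,34] → #
    (4,7)@(9, 15): e=[38,0,38] → #  [on edge]
  covered (10 px):
    · · · · · · · · · ·
    · · · · · · · · · ·
    · · · # · · · · · ·
    · · · # # · · · · ·
    · · · # # · · · · ·
    · · · · # · · · · ·
    · · · · # · · · · ·
    · · · · # · · · · ·
    · · · · · # · · · ·
    · · · · · # · · · ·
    · · · · · · · · · ·
T1:
  2·area = 12
  edge (4, 10)→(2, 10): d=(-2,0) inclusive
  edge (2, 10)→(18, 4): d=(16,-6) inclusive
  edge (18, 4)→(4, 10): d=(-14,6) inclusive
    (5,3)@(11, 7): e=[6,6,0] → #  [on edge]
    (6,3)@(13, 7): e=[6,18,-12] → ·
    (2,4)@(5, 9): e=[2,2,8] → #
    (3,4)@(7, 9): e=[2,14,-4] → ·
    (5,4)@(11, 9): e=[2,38,-28] → ·
    (2,5)@(5, 11): e=[-2,34,-20] → ·
  covered (2 px):
    · · · · · · · · · ·
    · · · · · · · · · ·
    · · · · · · · · · ·
    · · · · · # · · · ·
    · · # · · · · · · ·
    · · · · · · · · · ·
    · · · · · · · · · ·
    · · · · · · · · · ·
    · · · · · · · · · ·
    · · · · · · · · · ·
    · · · · · · · · · ·
T2:
  2·area = 84  (B↔C swapped to make it positive)
  edge (10, 10)→(20, 8): d=(10,-2) inclusive
  edge (20, 8)→(12, 18): d=(-8,10) inclusive
  edge (12, 18)→(10, 10): d=(-2,-8) inclusive
    (7,4)@(15, 9): e=[0,42,42] → #  [on edge]
    (8,4)@(17, 9): e=[4,22,58] → #
    (9,4)@(19, 9): e=[8,2,74] → #
    (2,5)@(5, 11): e=[0,126,-42] → ·  [on edge]
    (5,5)@(11, 11): e=[12,66,6] → #
    (6,5)@(13, 11): e=[16,46,22] → #
    (9,5)@(19, 11): e=[28,-14,70] → ·
    (5,6)@(11, 13): e=[32,50,2] → #
    (8,6)@(17, 13): e=[44,-10,50] → ·
    (5,7)@(11, 15): e=[52,34,-2] → ·
    (6,7)@(13, 15): e=[56,14,14] → #
    (7,7)@(15, 15): e=[60,-6,30] → ·
  covered (11 px):
    · · · · · · · · · ·
    · · · · · · · · · ·
    · · · · · · · · · ·
    · · · · · · · · · ·
    · · · · · · · # # #
    · · · · · # # # # ·
    · · · · · # # # · ·
    · · · · · · # · · ·
    · · · · · · · · · ·
    · · · · · · · · · ·
    · · · · · · · · · ·

Answer: [20,6,50]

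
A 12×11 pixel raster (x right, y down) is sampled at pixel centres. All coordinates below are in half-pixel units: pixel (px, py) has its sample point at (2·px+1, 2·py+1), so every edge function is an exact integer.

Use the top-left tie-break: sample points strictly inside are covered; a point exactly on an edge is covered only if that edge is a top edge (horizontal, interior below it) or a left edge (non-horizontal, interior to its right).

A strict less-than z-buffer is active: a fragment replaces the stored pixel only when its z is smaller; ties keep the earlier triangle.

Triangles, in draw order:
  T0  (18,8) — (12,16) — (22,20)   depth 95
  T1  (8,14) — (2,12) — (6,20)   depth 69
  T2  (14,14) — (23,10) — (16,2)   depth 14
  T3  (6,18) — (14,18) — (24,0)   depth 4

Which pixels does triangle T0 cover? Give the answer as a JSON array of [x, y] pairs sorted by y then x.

T0:
  2·area = 104  (B↔C swapped to make it positive)
  edge (18, 8)→(22, 20): d=(4,12) right/bottom  bias=-1
  edge (22, 20)→(12, 16): d=(-10,-4) top-left  bias=+0
  edge (12, 16)→(18, 8): d=(6,-8) top-left  bias=+0
    (8,2)@(17, 5): e=[0,130,-26] → ·  [on edge]
    (8,5)@(17, 11): e=[24,70,10] → #
    (9,5)@(19, 11): e=[0,78,26] → ·  [on edge]
    (7,6)@(15, 13): e=[56,42,6] → #
    (9,6)@(19, 13): e=[8,58,38] → #
    (10,6)@(21, 13): e=[-16,66,54] → ·
    (6,7)@(13, 15): e=[88,14,2] → #
    (10,7)@(21, 15): e=[-8,46,66] → ·
    (6,8)@(13, 17): e=[96,-6,14] → ·
    (7,8)@(15, 17): e=[72,2,30] → #
    (10,8)@(21, 17): e=[0,26,78] → ·  [on edge]
    (7,9)@(15, 19): e=[80,-18,42] → ·
  covered (12 px):
    · · · · · · · · · · · ·
    · · · · · · · · · · · ·
    · · · · · · · · · · · ·
    · · · · · · · · · · · ·
    · · · · · · · · · · · ·
    · · · · · · · · # · · ·
    · · · · · · · # # # · ·
    · · · · · · # # # # · ·
    · · · · · · · # # # · ·
    · · · · · · · · · · # ·
    · · · · · · · · · · · ·
T1:
  2·area = 40  (B↔C swapped to make it positive)
  edge (8, 14)→(6, 20): d=(-2,6) right/bottom  bias=-1
  edge (6, 20)→(2, 12): d=(-4,-8) top-left  bias=+0
  edge (2, 12)→(8, 14): d=(6,2) right/bottom  bias=-1
    (5,2)@(11, 5): e=[0,100,-60] → ·  [on edge]
    (4,5)@(9, 11): e=[0,60,-20] → ·  [on edge]
    (1,6)@(3, 13): e=[32,4,4] → #
    (2,6)@(5, 13): e=[20,20,0] → ·  [on edge]
    (1,7)@(3, 15): e=[28,-4,16] → ·
    (2,7)@(5, 15): e=[16,12,12] → #
    (3,7)@(7, 15): e=[4,28,8] → #
    (4,7)@(9, 15): e=[-8,44,4] → ·
    (5,7)@(11, 15): e=[-20,60,0] → ·  [on edge]
    (2,8)@(5, 17): e=[12,4,24] → #
    (3,8)@(7, 17): e=[0,20,20] → ·  [on edge]
    (8,8)@(17, 17): e=[-60,100,0] → ·  [on edge]
    (11,9)@(23, 19): e=[-100,140,0] → ·  [on edge]
  covered (4 px):
    · · · · · · · · · · · ·
    · · · · · · · · · · · ·
    · · · · · · · · · · · ·
    · · · · · · · · · · · ·
    · · · · · · · · · · · ·
    · · · · · · · · · · · ·
    · # · · · · · · · · · ·
    · · # # · · · · · · · ·
    · · # · · · · · · · · ·
    · · · · · · · · · · · ·
    · · · · · · · · · · · ·
T2:
  2·area = 100  (B↔C swapped to make it positive)
  edge (14, 14)→(16, 2): d=(2,-12) top-left  bias=+0
  edge (16, 2)→(23, 10): d=(7,8) right/bottom  bias=-1
  edge (23, 10)→(14, 14): d=(-9,4) right/bottom  bias=-1
    (8,2)@(17, 5): e=[18,13,69] → #
    (9,2)@(19, 5): e=[42,-3,61] → ·
    (8,3)@(17, 7): e=[22,27,51] → #
    (9,3)@(19, 7): e=[46,11,43] → #
    (10,3)@(21, 7): e=[70,-5,35] → ·
    (7,4)@(15, 9): e=[2,57,41] → #
    (10,4)@(21, 9): e=[74,9,17] → #
    (11,4)@(23, 9): e=[98,-7,9] → ·
    (7,5)@(15, 11): e=[6,71,23] → #
    (10,5)@(21, 11): e=[78,23,-1] → ·
    (7,6)@(15, 13): e=[10,85,5] → #
    (8,6)@(17, 13): e=[34,69,-3] → ·
  covered (11 px):
    · · · · · · · · · · · ·
    · · · · · · · · · · · ·
    · · · · · · · · # · · ·
    · · · · · · · · # # · ·
    · · · · · · · # # # # ·
    · · · · · · · # # # · ·
    · · · · · · · # · · · ·
    · · · · · · · · · · · ·
    · · · · · · · · · · · ·
    · · · · · · · · · · · ·
    · · · · · · · · · · · ·
T3:
  2·area = 144  (B↔C swapped to make it positive)
  edge (6, 18)→(24, 0): d=(18,-18) top-left  bias=+0
  edge (24, 0)→(14, 18): d=(-10,18) right/bottom  bias=-1
  edge (14, 18)→(6, 18): d=(-8,0) right/bottom  bias=-1
    (11,0)@(23, 1): e=[0,8,136] → #  [on edge]
    (10,1)@(21, 3): e=[0,24,120] → #  [on edge]
    (11,1)@(23, 3): e=[36,-12,120] → ·
    (9,2)@(19, 5): e=[0,40,104] → #  [on edge]
    (11,2)@(23, 5): e=[72,-32,104] → ·
    (8,3)@(17, 7): e=[0,56,88] → #  [on edge]
    (10,3)@(21, 7): e=[72,-16,88] → ·
    (7,4)@(15, 9): e=[0,72,72] → #  [on edge]
    (9,4)@(19, 9): e=[72,0,72] → ·  [on edge]
    (6,5)@(13, 11): e=[0,88,56] → #  [on edge]
    (9,5)@(19, 11): e=[108,-20,56] → ·
    (5,6)@(11, 13): e=[0,104,40] → #  [on edge]
    (4,7)@(9, 15): e=[0,120,24] → #  [on edge]
    (3,8)@(7, 17): e=[0,136,8] → #  [on edge]
    (2,9)@(5, 19): e=[0,152,-8] → ·  [on edge]
    (1,10)@(3, 21): e=[0,168,-24] → ·  [on edge]
  covered (22 px):
    · · · · · · · · · · · #
    · · · · · · · · · · # ·
    · · · · · · · · · # # ·
    · · · · · · · · # # · ·
    · · · · · · · # # · · ·
    · · · · · · # # # · · ·
    · · · · · # # # · · · ·
    · · · · # # # # · · · ·
    · · · # # # # · · · · ·
    · · · · · · · · · · · ·
    · · · · · · · · · · · ·

Result: [[8,5],[7,6],[8,6],[9,6],[6,7],[7,7],[8,7],[9,7],[7,8],[8,8],[9,8],[10,9]]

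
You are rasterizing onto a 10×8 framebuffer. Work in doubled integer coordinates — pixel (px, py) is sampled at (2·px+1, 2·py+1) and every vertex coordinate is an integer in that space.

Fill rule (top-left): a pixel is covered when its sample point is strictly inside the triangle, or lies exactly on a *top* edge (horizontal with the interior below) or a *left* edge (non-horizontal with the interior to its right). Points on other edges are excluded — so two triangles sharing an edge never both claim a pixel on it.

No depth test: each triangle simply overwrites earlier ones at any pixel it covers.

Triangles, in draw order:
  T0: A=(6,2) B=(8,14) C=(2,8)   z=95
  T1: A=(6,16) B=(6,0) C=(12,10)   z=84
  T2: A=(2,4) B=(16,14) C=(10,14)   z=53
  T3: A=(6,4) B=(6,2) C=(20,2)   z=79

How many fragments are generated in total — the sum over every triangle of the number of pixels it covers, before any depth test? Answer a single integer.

T0:
  2·area = 60
  edge (6, 2)→(8, 14): d=(2,12) right/bottom  bias=-1
  edge (8, 14)→(2, 8): d=(-6,-6) top-left  bias=+0
  edge (2, 8)→(6, 2): d=(4,-6) top-left  bias=+0
    (2,2)@(5, 5): e=[18,36,6] → █
    (3,2)@(7, 5): e=[-6,48,18] → ·
    (0,3)@(1, 7): e=[70,0,-10] → ·  [on edge]
    (1,3)@(3, 7): e=[46,12,2] → █
    (3,3)@(7, 7): e=[-2,36,26] → ·
    (1,4)@(3, 9): e=[50,0,10] → █  [on edge]
    (3,4)@(7, 9): e=[2,24,34] → █
    (4,4)@(9, 9): e=[-22,36,46] → ·
    (1,5)@(3, 11): e=[54,-12,18] → ·
    (2,5)@(5, 11): e=[30,0,30] → █  [on edge]
    (4,5)@(9, 11): e=[-18,24,54] → ·
    (2,6)@(5, 13): e=[34,-12,38] → ·
    (3,6)@(7, 13): e=[10,0,50] → █  [on edge]
    (4,7)@(9, 15): e=[-10,0,70] → ·  [on edge]
  covered (9 px):
    · · · · · · · · · ·
    · · · · · · · · · ·
    · · █ · · · · · · ·
    · █ █ · · · · · · ·
    · █ █ █ · · · · · ·
    · · █ █ · · · · · ·
    · · · █ · · · · · ·
    · · · · · · · · · ·
T1:
  2·area = 96
  edge (6, 16)→(6, 0): d=(0,-16) top-left  bias=+0
  edge (6, 0)→(12, 10): d=(6,10) right/bottom  bias=-1
  edge (12, 10)→(6, 16): d=(-6,6) right/bottom  bias=-1
    (3,1)@(7, 3): e=[16,8,72] → █
    (4,1)@(9, 3): e=[48,-12,60] → ·
    (9,1)@(19, 3): e=[208,-112,0] → ·  [on edge]
    (3,2)@(7, 5): e=[16,20,60] → █
    (4,2)@(9, 5): e=[48,0,48] → ·  [on edge]
    (8,2)@(17, 5): e=[176,-80,0] → ·  [on edge]
    (3,3)@(7, 7): e=[16,32,48] → █
    (4,3)@(9, 7): e=[48,12,36] → █
    (5,3)@(11, 7): e=[80,-8,24] → ·
    (7,3)@(15, 7): e=[144,-48,0] → ·  [on edge]
    (3,4)@(7, 9): e=[16,44,36] → █
    (5,4)@(11, 9): e=[80,4,12] → █
    (6,4)@(13, 9): e=[112,-16,0] → ·  [on edge]
    (5,5)@(11, 11): e=[80,16,0] → ·  [on edge]
    (4,6)@(9, 13): e=[48,48,0] → ·  [on edge]
    (3,7)@(7, 15): e=[16,80,0] → ·  [on edge]
    (7,7)@(15, 15): e=[144,0,-48] → ·  [on edge]
  covered (10 px):
    · · · · · · · · · ·
    · · · █ · · · · · ·
    · · · █ · · · · · ·
    · · · █ █ · · · · ·
    · · · █ █ █ · · · ·
    · · · █ █ · · · · ·
    · · · █ · · · · · ·
    · · · · · · · · · ·
T2:
  2·area = 60
  edge (2, 4)→(16, 14): d=(14,10) right/bottom  bias=-1
  edge (16, 14)→(10, 14): d=(-6,0) right/bottom  bias=-1
  edge (10, 14)→(2, 4): d=(-8,-10) top-left  bias=+0
    (1,2)@(3, 5): e=[4,54,2] → █
    (2,2)@(5, 5): e=[-16,54,22] → ·
    (1,3)@(3, 7): e=[32,42,-14] → ·
    (2,3)@(5, 7): e=[12,42,6] → █
    (3,3)@(7, 7): e=[-8,42,26] → ·
    (2,4)@(5, 9): e=[40,30,-10] → ·
    (3,4)@(7, 9): e=[20,30,10] → █
    (4,4)@(9, 9): e=[0,30,30] → ·  [on edge]
    (3,5)@(7, 11): e=[48,18,-6] → ·
    (4,5)@(9, 11): e=[28,18,14] → █
    (5,5)@(11, 11): e=[8,18,34] → █
    (6,5)@(13, 11): e=[-12,18,54] → ·
  covered (7 px):
    · · · · · · · · · ·
    · · · · · · · · · ·
    · █ · · · · · · · ·
    · · █ · · · · · · ·
    · · · █ · · · · · ·
    · · · · █ █ · · · ·
    · · · · · █ █ · · ·
    · · · · · · · · · ·
T3:
  2·area = 28
  edge (6, 4)→(6, 2): d=(0,-2) top-left  bias=+0
  edge (6, 2)→(20, 2): d=(14,0) top-left  bias=+0
  edge (20, 2)→(6, 4): d=(-14,2) right/bottom  bias=-1
    (3,1)@(7, 3): e=[2,14,12] → █
    (4,1)@(9, 3): e=[6,14,8] → █
    (5,1)@(11, 3): e=[10,14,4] → █
    (6,1)@(13, 3): e=[14,14,0] → ·  [on edge]
    (3,2)@(7, 5): e=[2,42,-16] → ·
    (4,2)@(9, 5): e=[6,42,-20] → ·
    (5,2)@(11, 5): e=[10,42,-24] → ·
  covered (3 px):
    · · · · · · · · · ·
    · · · █ █ █ · · · ·
    · · · · · · · · · ·
    · · · · · · · · · ·
    · · · · · · · · · ·
    · · · · · · · · · ·
    · · · · · · · · · ·
    · · · · · · · · · ·

Answer: 29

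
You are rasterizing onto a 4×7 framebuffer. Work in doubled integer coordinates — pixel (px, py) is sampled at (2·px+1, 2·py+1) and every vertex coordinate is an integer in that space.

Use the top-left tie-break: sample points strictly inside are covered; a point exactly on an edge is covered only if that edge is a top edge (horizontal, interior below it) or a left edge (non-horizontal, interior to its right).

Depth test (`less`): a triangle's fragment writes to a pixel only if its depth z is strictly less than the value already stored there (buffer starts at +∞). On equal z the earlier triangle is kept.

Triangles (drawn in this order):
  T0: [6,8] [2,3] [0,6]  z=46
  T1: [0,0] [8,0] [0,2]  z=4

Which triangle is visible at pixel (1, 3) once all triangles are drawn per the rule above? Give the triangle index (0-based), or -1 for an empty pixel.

T0:
  2·area = 22  (B↔C swapped to make it positive)
  edge (6, 8)→(0, 6): d=(-6,-2) top-left  bias=+0
  edge (0, 6)→(2, 3): d=(2,-3) top-left  bias=+0
  edge (2, 3)→(6, 8): d=(4,5) right/bottom  bias=-1
    (0,2)@(1, 5): e=[8,1,13] → █
    (1,2)@(3, 5): e=[12,7,3] → █
    (2,2)@(5, 5): e=[16,13,-7] → ·
    (0,3)@(1, 7): e=[-4,5,21] → ·
    (1,3)@(3, 7): e=[0,11,11] → █  [on edge]
    (2,3)@(5, 7): e=[4,17,1] → █
    (3,3)@(7, 7): e=[8,23,-9] → ·
    (1,4)@(3, 9): e=[-12,15,19] → ·
    (2,4)@(5, 9): e=[-8,21,9] → ·
  covered (4 px):
    · · · ·
    · · · ·
    █ █ · ·
    · █ █ ·
    · · · ·
    · · · ·
    · · · ·
T1:
  2·area = 16
  edge (0, 0)→(8, 0): d=(8,0) top-left  bias=+0
  edge (8, 0)→(0, 2): d=(-8,2) right/bottom  bias=-1
  edge (0, 2)→(0, 0): d=(0,-2) top-left  bias=+0
    (0,0)@(1, 1): e=[8,6,2] → █
    (1,0)@(3, 1): e=[8,2,6] → █
    (2,0)@(5, 1): e=[8,-2,10] → ·
    (0,1)@(1, 3): e=[24,-10,2] → ·
    (1,1)@(3, 3): e=[24,-14,6] → ·
  covered (2 px):
    █ █ · ·
    · · · ·
    · · · ·
    · · · ·
    · · · ·
    · · · ·
    · · · ·

Z-buffer (winner per pixel, '.' = empty):
  1 1 . .
  . . . .
  0 0 . .
  . 0 0 .
  . . . .
  . . . .
  . . . .

Result: 0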